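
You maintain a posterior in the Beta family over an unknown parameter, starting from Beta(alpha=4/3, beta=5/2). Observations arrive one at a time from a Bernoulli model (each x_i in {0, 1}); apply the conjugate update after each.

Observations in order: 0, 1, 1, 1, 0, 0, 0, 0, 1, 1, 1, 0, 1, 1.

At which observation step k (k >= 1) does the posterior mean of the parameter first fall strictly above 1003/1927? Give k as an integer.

obs 1: x=0 → posterior Beta(4/3, 7/2)
obs 2: x=1 → posterior Beta(7/3, 7/2)
obs 3: x=1 → posterior Beta(10/3, 7/2)
obs 4: x=1 → posterior Beta(13/3, 7/2)
obs 5: x=0 → posterior Beta(13/3, 9/2)
obs 6: x=0 → posterior Beta(13/3, 11/2)
obs 7: x=0 → posterior Beta(13/3, 13/2)
obs 8: x=0 → posterior Beta(13/3, 15/2)
obs 9: x=1 → posterior Beta(16/3, 15/2)
obs 10: x=1 → posterior Beta(19/3, 15/2)
obs 11: x=1 → posterior Beta(22/3, 15/2)
obs 12: x=0 → posterior Beta(22/3, 17/2)
obs 13: x=1 → posterior Beta(25/3, 17/2)
obs 14: x=1 → posterior Beta(28/3, 17/2)

k = 4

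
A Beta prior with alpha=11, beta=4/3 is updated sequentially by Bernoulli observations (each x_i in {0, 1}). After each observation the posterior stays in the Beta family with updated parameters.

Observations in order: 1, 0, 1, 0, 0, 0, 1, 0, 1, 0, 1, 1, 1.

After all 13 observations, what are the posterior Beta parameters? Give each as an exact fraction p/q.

obs 1: x=1 → posterior Beta(12, 4/3)
obs 2: x=0 → posterior Beta(12, 7/3)
obs 3: x=1 → posterior Beta(13, 7/3)
obs 4: x=0 → posterior Beta(13, 10/3)
obs 5: x=0 → posterior Beta(13, 13/3)
obs 6: x=0 → posterior Beta(13, 16/3)
obs 7: x=1 → posterior Beta(14, 16/3)
obs 8: x=0 → posterior Beta(14, 19/3)
obs 9: x=1 → posterior Beta(15, 19/3)
obs 10: x=0 → posterior Beta(15, 22/3)
obs 11: x=1 → posterior Beta(16, 22/3)
obs 12: x=1 → posterior Beta(17, 22/3)
obs 13: x=1 → posterior Beta(18, 22/3)

alpha=18, beta=22/3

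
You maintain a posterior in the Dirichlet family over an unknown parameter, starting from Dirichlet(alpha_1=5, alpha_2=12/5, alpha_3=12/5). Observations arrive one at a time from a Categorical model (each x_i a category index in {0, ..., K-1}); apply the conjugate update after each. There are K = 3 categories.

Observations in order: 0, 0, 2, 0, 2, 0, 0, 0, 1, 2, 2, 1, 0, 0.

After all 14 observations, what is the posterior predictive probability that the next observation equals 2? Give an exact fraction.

32/119

obs 1: x=0 → posterior Dirichlet(6, 12/5, 12/5)
obs 2: x=0 → posterior Dirichlet(7, 12/5, 12/5)
obs 3: x=2 → posterior Dirichlet(7, 12/5, 17/5)
obs 4: x=0 → posterior Dirichlet(8, 12/5, 17/5)
obs 5: x=2 → posterior Dirichlet(8, 12/5, 22/5)
obs 6: x=0 → posterior Dirichlet(9, 12/5, 22/5)
obs 7: x=0 → posterior Dirichlet(10, 12/5, 22/5)
obs 8: x=0 → posterior Dirichlet(11, 12/5, 22/5)
obs 9: x=1 → posterior Dirichlet(11, 17/5, 22/5)
obs 10: x=2 → posterior Dirichlet(11, 17/5, 27/5)
obs 11: x=2 → posterior Dirichlet(11, 17/5, 32/5)
obs 12: x=1 → posterior Dirichlet(11, 22/5, 32/5)
obs 13: x=0 → posterior Dirichlet(12, 22/5, 32/5)
obs 14: x=0 → posterior Dirichlet(13, 22/5, 32/5)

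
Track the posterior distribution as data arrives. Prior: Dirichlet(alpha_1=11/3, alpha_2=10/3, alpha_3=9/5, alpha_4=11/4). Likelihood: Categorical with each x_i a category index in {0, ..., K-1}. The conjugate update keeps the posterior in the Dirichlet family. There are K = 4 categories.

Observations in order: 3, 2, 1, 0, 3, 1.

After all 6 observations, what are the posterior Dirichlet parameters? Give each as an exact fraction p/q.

alpha_1=14/3, alpha_2=16/3, alpha_3=14/5, alpha_4=19/4

obs 1: x=3 → posterior Dirichlet(11/3, 10/3, 9/5, 15/4)
obs 2: x=2 → posterior Dirichlet(11/3, 10/3, 14/5, 15/4)
obs 3: x=1 → posterior Dirichlet(11/3, 13/3, 14/5, 15/4)
obs 4: x=0 → posterior Dirichlet(14/3, 13/3, 14/5, 15/4)
obs 5: x=3 → posterior Dirichlet(14/3, 13/3, 14/5, 19/4)
obs 6: x=1 → posterior Dirichlet(14/3, 16/3, 14/5, 19/4)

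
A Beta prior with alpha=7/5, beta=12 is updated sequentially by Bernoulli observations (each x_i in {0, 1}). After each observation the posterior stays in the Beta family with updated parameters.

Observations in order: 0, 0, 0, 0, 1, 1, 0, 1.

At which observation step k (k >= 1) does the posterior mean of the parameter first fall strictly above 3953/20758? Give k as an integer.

obs 1: x=0 → posterior Beta(7/5, 13)
obs 2: x=0 → posterior Beta(7/5, 14)
obs 3: x=0 → posterior Beta(7/5, 15)
obs 4: x=0 → posterior Beta(7/5, 16)
obs 5: x=1 → posterior Beta(12/5, 16)
obs 6: x=1 → posterior Beta(17/5, 16)
obs 7: x=0 → posterior Beta(17/5, 17)
obs 8: x=1 → posterior Beta(22/5, 17)

k = 8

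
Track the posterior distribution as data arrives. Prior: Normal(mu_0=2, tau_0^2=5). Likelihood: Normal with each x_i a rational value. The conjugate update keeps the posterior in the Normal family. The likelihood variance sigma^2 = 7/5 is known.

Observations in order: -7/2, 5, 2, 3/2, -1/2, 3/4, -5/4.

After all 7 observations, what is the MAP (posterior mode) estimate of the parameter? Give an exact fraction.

57/91

obs 1: x=-7/2 → posterior Normal(-147/64, 35/32)
obs 2: x=5 → posterior Normal(103/114, 35/57)
obs 3: x=2 → posterior Normal(203/164, 35/82)
obs 4: x=3/2 → posterior Normal(139/107, 35/107)
obs 5: x=-1/2 → posterior Normal(23/24, 35/132)
obs 6: x=3/4 → posterior Normal(581/628, 35/157)
obs 7: x=-5/4 → posterior Normal(57/91, 5/26)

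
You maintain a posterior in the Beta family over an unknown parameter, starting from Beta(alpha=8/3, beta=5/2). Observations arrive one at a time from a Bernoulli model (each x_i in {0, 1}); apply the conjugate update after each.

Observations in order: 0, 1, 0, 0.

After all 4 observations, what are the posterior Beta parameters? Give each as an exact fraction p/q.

obs 1: x=0 → posterior Beta(8/3, 7/2)
obs 2: x=1 → posterior Beta(11/3, 7/2)
obs 3: x=0 → posterior Beta(11/3, 9/2)
obs 4: x=0 → posterior Beta(11/3, 11/2)

alpha=11/3, beta=11/2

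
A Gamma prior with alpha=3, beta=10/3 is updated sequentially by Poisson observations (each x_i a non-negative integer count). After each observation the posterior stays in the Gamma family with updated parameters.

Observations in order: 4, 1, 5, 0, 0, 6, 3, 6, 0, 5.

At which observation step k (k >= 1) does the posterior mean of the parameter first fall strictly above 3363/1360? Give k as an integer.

obs 1: x=4 → posterior Gamma(7, 13/3)
obs 2: x=1 → posterior Gamma(8, 16/3)
obs 3: x=5 → posterior Gamma(13, 19/3)
obs 4: x=0 → posterior Gamma(13, 22/3)
obs 5: x=0 → posterior Gamma(13, 25/3)
obs 6: x=6 → posterior Gamma(19, 28/3)
obs 7: x=3 → posterior Gamma(22, 31/3)
obs 8: x=6 → posterior Gamma(28, 34/3)
obs 9: x=0 → posterior Gamma(28, 37/3)
obs 10: x=5 → posterior Gamma(33, 40/3)

k = 10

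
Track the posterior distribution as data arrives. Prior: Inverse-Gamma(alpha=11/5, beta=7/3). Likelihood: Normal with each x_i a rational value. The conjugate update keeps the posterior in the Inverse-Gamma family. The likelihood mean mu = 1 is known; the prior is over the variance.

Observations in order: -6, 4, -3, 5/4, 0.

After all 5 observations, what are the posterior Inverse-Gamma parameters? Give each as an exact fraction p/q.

obs 1: x=-6 → posterior Inverse-Gamma(27/10, 161/6)
obs 2: x=4 → posterior Inverse-Gamma(16/5, 94/3)
obs 3: x=-3 → posterior Inverse-Gamma(37/10, 118/3)
obs 4: x=5/4 → posterior Inverse-Gamma(21/5, 3779/96)
obs 5: x=0 → posterior Inverse-Gamma(47/10, 3827/96)

alpha=47/10, beta=3827/96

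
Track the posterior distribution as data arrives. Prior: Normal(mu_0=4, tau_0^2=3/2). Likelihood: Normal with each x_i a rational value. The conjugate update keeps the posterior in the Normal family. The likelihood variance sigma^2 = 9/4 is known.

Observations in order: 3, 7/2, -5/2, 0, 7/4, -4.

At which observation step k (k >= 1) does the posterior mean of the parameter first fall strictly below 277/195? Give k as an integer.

k = 6

obs 1: x=3 → posterior Normal(18/5, 9/10)
obs 2: x=7/2 → posterior Normal(25/7, 9/14)
obs 3: x=-5/2 → posterior Normal(20/9, 1/2)
obs 4: x=0 → posterior Normal(20/11, 9/22)
obs 5: x=7/4 → posterior Normal(47/26, 9/26)
obs 6: x=-4 → posterior Normal(31/30, 3/10)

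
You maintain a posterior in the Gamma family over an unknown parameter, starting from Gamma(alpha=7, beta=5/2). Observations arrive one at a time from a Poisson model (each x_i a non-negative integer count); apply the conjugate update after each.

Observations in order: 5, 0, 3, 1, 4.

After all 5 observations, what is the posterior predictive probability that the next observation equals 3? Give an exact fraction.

4096716291458129882812500000/19967568900859523802559065713

obs 1: x=5 → posterior Gamma(12, 7/2)
obs 2: x=0 → posterior Gamma(12, 9/2)
obs 3: x=3 → posterior Gamma(15, 11/2)
obs 4: x=1 → posterior Gamma(16, 13/2)
obs 5: x=4 → posterior Gamma(20, 15/2)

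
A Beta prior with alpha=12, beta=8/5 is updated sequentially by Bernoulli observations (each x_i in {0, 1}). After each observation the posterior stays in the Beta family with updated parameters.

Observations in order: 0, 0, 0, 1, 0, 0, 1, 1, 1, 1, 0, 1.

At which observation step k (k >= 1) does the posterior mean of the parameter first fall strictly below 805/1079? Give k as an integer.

obs 1: x=0 → posterior Beta(12, 13/5)
obs 2: x=0 → posterior Beta(12, 18/5)
obs 3: x=0 → posterior Beta(12, 23/5)
obs 4: x=1 → posterior Beta(13, 23/5)
obs 5: x=0 → posterior Beta(13, 28/5)
obs 6: x=0 → posterior Beta(13, 33/5)
obs 7: x=1 → posterior Beta(14, 33/5)
obs 8: x=1 → posterior Beta(15, 33/5)
obs 9: x=1 → posterior Beta(16, 33/5)
obs 10: x=1 → posterior Beta(17, 33/5)
obs 11: x=0 → posterior Beta(17, 38/5)
obs 12: x=1 → posterior Beta(18, 38/5)

k = 3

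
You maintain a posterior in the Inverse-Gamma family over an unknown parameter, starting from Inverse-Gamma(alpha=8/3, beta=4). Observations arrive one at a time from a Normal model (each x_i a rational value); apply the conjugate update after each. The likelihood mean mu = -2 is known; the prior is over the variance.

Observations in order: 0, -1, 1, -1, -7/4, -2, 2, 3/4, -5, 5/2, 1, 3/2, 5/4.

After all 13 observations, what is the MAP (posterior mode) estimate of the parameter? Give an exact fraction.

5169/976

obs 1: x=0 → posterior Inverse-Gamma(19/6, 6)
obs 2: x=-1 → posterior Inverse-Gamma(11/3, 13/2)
obs 3: x=1 → posterior Inverse-Gamma(25/6, 11)
obs 4: x=-1 → posterior Inverse-Gamma(14/3, 23/2)
obs 5: x=-7/4 → posterior Inverse-Gamma(31/6, 369/32)
obs 6: x=-2 → posterior Inverse-Gamma(17/3, 369/32)
obs 7: x=2 → posterior Inverse-Gamma(37/6, 625/32)
obs 8: x=3/4 → posterior Inverse-Gamma(20/3, 373/16)
obs 9: x=-5 → posterior Inverse-Gamma(43/6, 445/16)
obs 10: x=5/2 → posterior Inverse-Gamma(23/3, 607/16)
obs 11: x=1 → posterior Inverse-Gamma(49/6, 679/16)
obs 12: x=3/2 → posterior Inverse-Gamma(26/3, 777/16)
obs 13: x=5/4 → posterior Inverse-Gamma(55/6, 1723/32)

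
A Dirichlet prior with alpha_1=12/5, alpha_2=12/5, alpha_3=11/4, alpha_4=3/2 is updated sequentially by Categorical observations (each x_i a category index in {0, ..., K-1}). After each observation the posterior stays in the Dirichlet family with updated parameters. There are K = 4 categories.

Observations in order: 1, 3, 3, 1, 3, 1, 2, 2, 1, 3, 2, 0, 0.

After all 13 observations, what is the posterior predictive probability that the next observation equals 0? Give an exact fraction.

obs 1: x=1 → posterior Dirichlet(12/5, 17/5, 11/4, 3/2)
obs 2: x=3 → posterior Dirichlet(12/5, 17/5, 11/4, 5/2)
obs 3: x=3 → posterior Dirichlet(12/5, 17/5, 11/4, 7/2)
obs 4: x=1 → posterior Dirichlet(12/5, 22/5, 11/4, 7/2)
obs 5: x=3 → posterior Dirichlet(12/5, 22/5, 11/4, 9/2)
obs 6: x=1 → posterior Dirichlet(12/5, 27/5, 11/4, 9/2)
obs 7: x=2 → posterior Dirichlet(12/5, 27/5, 15/4, 9/2)
obs 8: x=2 → posterior Dirichlet(12/5, 27/5, 19/4, 9/2)
obs 9: x=1 → posterior Dirichlet(12/5, 32/5, 19/4, 9/2)
obs 10: x=3 → posterior Dirichlet(12/5, 32/5, 19/4, 11/2)
obs 11: x=2 → posterior Dirichlet(12/5, 32/5, 23/4, 11/2)
obs 12: x=0 → posterior Dirichlet(17/5, 32/5, 23/4, 11/2)
obs 13: x=0 → posterior Dirichlet(22/5, 32/5, 23/4, 11/2)

88/441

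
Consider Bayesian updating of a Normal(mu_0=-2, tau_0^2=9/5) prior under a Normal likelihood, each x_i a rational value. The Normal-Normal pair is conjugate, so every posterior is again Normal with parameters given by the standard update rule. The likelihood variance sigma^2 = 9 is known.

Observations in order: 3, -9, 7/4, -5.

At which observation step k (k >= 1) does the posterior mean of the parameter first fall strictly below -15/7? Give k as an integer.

k = 2

obs 1: x=3 → posterior Normal(-7/6, 3/2)
obs 2: x=-9 → posterior Normal(-16/7, 9/7)
obs 3: x=7/4 → posterior Normal(-57/32, 9/8)
obs 4: x=-5 → posterior Normal(-77/36, 1)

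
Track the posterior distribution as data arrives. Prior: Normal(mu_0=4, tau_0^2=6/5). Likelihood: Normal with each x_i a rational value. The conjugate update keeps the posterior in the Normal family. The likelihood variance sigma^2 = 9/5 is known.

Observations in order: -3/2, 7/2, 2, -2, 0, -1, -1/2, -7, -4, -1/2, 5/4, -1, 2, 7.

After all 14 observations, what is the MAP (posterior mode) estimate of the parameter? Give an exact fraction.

17/62

obs 1: x=-3/2 → posterior Normal(9/5, 18/25)
obs 2: x=7/2 → posterior Normal(16/7, 18/35)
obs 3: x=2 → posterior Normal(20/9, 2/5)
obs 4: x=-2 → posterior Normal(16/11, 18/55)
obs 5: x=0 → posterior Normal(16/13, 18/65)
obs 6: x=-1 → posterior Normal(14/15, 6/25)
obs 7: x=-1/2 → posterior Normal(13/17, 18/85)
obs 8: x=-7 → posterior Normal(-1/19, 18/95)
obs 9: x=-4 → posterior Normal(-3/7, 6/35)
obs 10: x=-1/2 → posterior Normal(-10/23, 18/115)
obs 11: x=5/4 → posterior Normal(-3/10, 18/125)
obs 12: x=-1 → posterior Normal(-19/54, 2/15)
obs 13: x=2 → posterior Normal(-11/58, 18/145)
obs 14: x=7 → posterior Normal(17/62, 18/155)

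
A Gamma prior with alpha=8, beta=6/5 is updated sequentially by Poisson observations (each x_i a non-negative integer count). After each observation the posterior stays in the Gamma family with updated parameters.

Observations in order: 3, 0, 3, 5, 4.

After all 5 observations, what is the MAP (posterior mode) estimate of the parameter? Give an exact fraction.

110/31

obs 1: x=3 → posterior Gamma(11, 11/5)
obs 2: x=0 → posterior Gamma(11, 16/5)
obs 3: x=3 → posterior Gamma(14, 21/5)
obs 4: x=5 → posterior Gamma(19, 26/5)
obs 5: x=4 → posterior Gamma(23, 31/5)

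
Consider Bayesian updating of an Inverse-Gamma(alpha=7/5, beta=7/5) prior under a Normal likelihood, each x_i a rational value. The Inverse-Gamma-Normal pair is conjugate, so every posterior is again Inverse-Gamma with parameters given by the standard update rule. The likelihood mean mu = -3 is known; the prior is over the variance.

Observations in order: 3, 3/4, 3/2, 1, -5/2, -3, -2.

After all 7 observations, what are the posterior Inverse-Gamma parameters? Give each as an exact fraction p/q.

obs 1: x=3 → posterior Inverse-Gamma(19/10, 97/5)
obs 2: x=3/4 → posterior Inverse-Gamma(12/5, 4229/160)
obs 3: x=3/2 → posterior Inverse-Gamma(29/10, 5849/160)
obs 4: x=1 → posterior Inverse-Gamma(17/5, 7129/160)
obs 5: x=-5/2 → posterior Inverse-Gamma(39/10, 7149/160)
obs 6: x=-3 → posterior Inverse-Gamma(22/5, 7149/160)
obs 7: x=-2 → posterior Inverse-Gamma(49/10, 7229/160)

alpha=49/10, beta=7229/160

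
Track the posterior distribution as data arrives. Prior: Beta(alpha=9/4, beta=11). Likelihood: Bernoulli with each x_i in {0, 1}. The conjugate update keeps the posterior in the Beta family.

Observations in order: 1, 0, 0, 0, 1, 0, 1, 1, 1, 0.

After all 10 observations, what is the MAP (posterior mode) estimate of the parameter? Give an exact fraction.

5/17

obs 1: x=1 → posterior Beta(13/4, 11)
obs 2: x=0 → posterior Beta(13/4, 12)
obs 3: x=0 → posterior Beta(13/4, 13)
obs 4: x=0 → posterior Beta(13/4, 14)
obs 5: x=1 → posterior Beta(17/4, 14)
obs 6: x=0 → posterior Beta(17/4, 15)
obs 7: x=1 → posterior Beta(21/4, 15)
obs 8: x=1 → posterior Beta(25/4, 15)
obs 9: x=1 → posterior Beta(29/4, 15)
obs 10: x=0 → posterior Beta(29/4, 16)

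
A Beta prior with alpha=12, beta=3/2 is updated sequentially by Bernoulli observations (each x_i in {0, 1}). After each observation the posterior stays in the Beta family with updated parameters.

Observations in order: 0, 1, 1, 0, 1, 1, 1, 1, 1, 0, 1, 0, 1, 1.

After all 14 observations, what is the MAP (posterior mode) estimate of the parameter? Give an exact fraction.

obs 1: x=0 → posterior Beta(12, 5/2)
obs 2: x=1 → posterior Beta(13, 5/2)
obs 3: x=1 → posterior Beta(14, 5/2)
obs 4: x=0 → posterior Beta(14, 7/2)
obs 5: x=1 → posterior Beta(15, 7/2)
obs 6: x=1 → posterior Beta(16, 7/2)
obs 7: x=1 → posterior Beta(17, 7/2)
obs 8: x=1 → posterior Beta(18, 7/2)
obs 9: x=1 → posterior Beta(19, 7/2)
obs 10: x=0 → posterior Beta(19, 9/2)
obs 11: x=1 → posterior Beta(20, 9/2)
obs 12: x=0 → posterior Beta(20, 11/2)
obs 13: x=1 → posterior Beta(21, 11/2)
obs 14: x=1 → posterior Beta(22, 11/2)

14/17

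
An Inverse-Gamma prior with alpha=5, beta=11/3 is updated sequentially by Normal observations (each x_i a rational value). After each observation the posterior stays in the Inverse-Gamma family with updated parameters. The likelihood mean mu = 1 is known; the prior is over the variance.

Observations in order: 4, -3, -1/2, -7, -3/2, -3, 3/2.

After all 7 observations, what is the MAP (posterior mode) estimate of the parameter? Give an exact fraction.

obs 1: x=4 → posterior Inverse-Gamma(11/2, 49/6)
obs 2: x=-3 → posterior Inverse-Gamma(6, 97/6)
obs 3: x=-1/2 → posterior Inverse-Gamma(13/2, 415/24)
obs 4: x=-7 → posterior Inverse-Gamma(7, 1183/24)
obs 5: x=-3/2 → posterior Inverse-Gamma(15/2, 629/12)
obs 6: x=-3 → posterior Inverse-Gamma(8, 725/12)
obs 7: x=3/2 → posterior Inverse-Gamma(17/2, 1453/24)

1453/228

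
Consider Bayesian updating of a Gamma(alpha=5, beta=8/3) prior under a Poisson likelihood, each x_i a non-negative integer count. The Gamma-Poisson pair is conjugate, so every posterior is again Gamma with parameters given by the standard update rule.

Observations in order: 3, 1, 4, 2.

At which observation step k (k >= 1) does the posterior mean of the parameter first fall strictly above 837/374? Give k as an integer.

obs 1: x=3 → posterior Gamma(8, 11/3)
obs 2: x=1 → posterior Gamma(9, 14/3)
obs 3: x=4 → posterior Gamma(13, 17/3)
obs 4: x=2 → posterior Gamma(15, 20/3)

k = 3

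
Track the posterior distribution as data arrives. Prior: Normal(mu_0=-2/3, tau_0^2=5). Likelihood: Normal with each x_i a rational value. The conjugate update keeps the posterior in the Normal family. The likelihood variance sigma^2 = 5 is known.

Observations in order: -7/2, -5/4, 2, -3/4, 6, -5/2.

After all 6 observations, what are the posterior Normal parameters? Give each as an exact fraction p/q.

mu_0=-2/21, tau_0^2=5/7

obs 1: x=-7/2 → posterior Normal(-25/12, 5/2)
obs 2: x=-5/4 → posterior Normal(-65/36, 5/3)
obs 3: x=2 → posterior Normal(-41/48, 5/4)
obs 4: x=-3/4 → posterior Normal(-5/6, 1)
obs 5: x=6 → posterior Normal(11/36, 5/6)
obs 6: x=-5/2 → posterior Normal(-2/21, 5/7)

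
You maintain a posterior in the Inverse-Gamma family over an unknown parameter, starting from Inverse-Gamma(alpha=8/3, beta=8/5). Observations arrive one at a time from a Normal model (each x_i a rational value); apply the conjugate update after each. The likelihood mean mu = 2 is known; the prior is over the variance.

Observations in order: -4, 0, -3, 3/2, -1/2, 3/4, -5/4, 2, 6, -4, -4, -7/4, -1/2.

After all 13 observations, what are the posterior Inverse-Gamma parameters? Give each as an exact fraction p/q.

alpha=55/6, beta=15611/160

obs 1: x=-4 → posterior Inverse-Gamma(19/6, 98/5)
obs 2: x=0 → posterior Inverse-Gamma(11/3, 108/5)
obs 3: x=-3 → posterior Inverse-Gamma(25/6, 341/10)
obs 4: x=3/2 → posterior Inverse-Gamma(14/3, 1369/40)
obs 5: x=-1/2 → posterior Inverse-Gamma(31/6, 747/20)
obs 6: x=3/4 → posterior Inverse-Gamma(17/3, 6101/160)
obs 7: x=-5/4 → posterior Inverse-Gamma(37/6, 3473/80)
obs 8: x=2 → posterior Inverse-Gamma(20/3, 3473/80)
obs 9: x=6 → posterior Inverse-Gamma(43/6, 4113/80)
obs 10: x=-4 → posterior Inverse-Gamma(23/3, 5553/80)
obs 11: x=-4 → posterior Inverse-Gamma(49/6, 6993/80)
obs 12: x=-7/4 → posterior Inverse-Gamma(26/3, 15111/160)
obs 13: x=-1/2 → posterior Inverse-Gamma(55/6, 15611/160)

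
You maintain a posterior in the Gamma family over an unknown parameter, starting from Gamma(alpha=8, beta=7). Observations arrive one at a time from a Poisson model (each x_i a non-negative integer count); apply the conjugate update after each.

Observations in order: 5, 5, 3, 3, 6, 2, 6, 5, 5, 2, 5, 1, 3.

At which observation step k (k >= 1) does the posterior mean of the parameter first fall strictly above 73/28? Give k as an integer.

obs 1: x=5 → posterior Gamma(13, 8)
obs 2: x=5 → posterior Gamma(18, 9)
obs 3: x=3 → posterior Gamma(21, 10)
obs 4: x=3 → posterior Gamma(24, 11)
obs 5: x=6 → posterior Gamma(30, 12)
obs 6: x=2 → posterior Gamma(32, 13)
obs 7: x=6 → posterior Gamma(38, 14)
obs 8: x=5 → posterior Gamma(43, 15)
obs 9: x=5 → posterior Gamma(48, 16)
obs 10: x=2 → posterior Gamma(50, 17)
obs 11: x=5 → posterior Gamma(55, 18)
obs 12: x=1 → posterior Gamma(56, 19)
obs 13: x=3 → posterior Gamma(59, 20)

k = 7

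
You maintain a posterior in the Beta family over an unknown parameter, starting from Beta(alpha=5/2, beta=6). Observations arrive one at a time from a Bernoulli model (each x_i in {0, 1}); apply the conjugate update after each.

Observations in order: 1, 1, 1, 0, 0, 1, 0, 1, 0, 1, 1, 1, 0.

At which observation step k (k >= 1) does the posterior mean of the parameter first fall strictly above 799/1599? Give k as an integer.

obs 1: x=1 → posterior Beta(7/2, 6)
obs 2: x=1 → posterior Beta(9/2, 6)
obs 3: x=1 → posterior Beta(11/2, 6)
obs 4: x=0 → posterior Beta(11/2, 7)
obs 5: x=0 → posterior Beta(11/2, 8)
obs 6: x=1 → posterior Beta(13/2, 8)
obs 7: x=0 → posterior Beta(13/2, 9)
obs 8: x=1 → posterior Beta(15/2, 9)
obs 9: x=0 → posterior Beta(15/2, 10)
obs 10: x=1 → posterior Beta(17/2, 10)
obs 11: x=1 → posterior Beta(19/2, 10)
obs 12: x=1 → posterior Beta(21/2, 10)
obs 13: x=0 → posterior Beta(21/2, 11)

k = 12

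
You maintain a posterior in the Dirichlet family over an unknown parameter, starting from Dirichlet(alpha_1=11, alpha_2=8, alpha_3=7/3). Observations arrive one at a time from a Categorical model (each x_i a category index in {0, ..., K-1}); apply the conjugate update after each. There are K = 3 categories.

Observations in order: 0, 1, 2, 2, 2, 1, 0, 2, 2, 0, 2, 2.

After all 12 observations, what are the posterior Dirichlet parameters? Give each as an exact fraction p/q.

obs 1: x=0 → posterior Dirichlet(12, 8, 7/3)
obs 2: x=1 → posterior Dirichlet(12, 9, 7/3)
obs 3: x=2 → posterior Dirichlet(12, 9, 10/3)
obs 4: x=2 → posterior Dirichlet(12, 9, 13/3)
obs 5: x=2 → posterior Dirichlet(12, 9, 16/3)
obs 6: x=1 → posterior Dirichlet(12, 10, 16/3)
obs 7: x=0 → posterior Dirichlet(13, 10, 16/3)
obs 8: x=2 → posterior Dirichlet(13, 10, 19/3)
obs 9: x=2 → posterior Dirichlet(13, 10, 22/3)
obs 10: x=0 → posterior Dirichlet(14, 10, 22/3)
obs 11: x=2 → posterior Dirichlet(14, 10, 25/3)
obs 12: x=2 → posterior Dirichlet(14, 10, 28/3)

alpha_1=14, alpha_2=10, alpha_3=28/3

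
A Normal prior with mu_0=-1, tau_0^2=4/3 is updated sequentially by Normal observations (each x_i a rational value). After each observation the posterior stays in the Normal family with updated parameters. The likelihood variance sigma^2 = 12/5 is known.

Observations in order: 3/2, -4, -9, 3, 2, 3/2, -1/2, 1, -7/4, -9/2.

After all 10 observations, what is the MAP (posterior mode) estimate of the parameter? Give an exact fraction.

obs 1: x=3/2 → posterior Normal(-3/28, 6/7)
obs 2: x=-4 → posterior Normal(-43/38, 12/19)
obs 3: x=-9 → posterior Normal(-133/48, 1/2)
obs 4: x=3 → posterior Normal(-103/58, 12/29)
obs 5: x=2 → posterior Normal(-83/68, 6/17)
obs 6: x=3/2 → posterior Normal(-34/39, 4/13)
obs 7: x=-1/2 → posterior Normal(-73/88, 3/11)
obs 8: x=1 → posterior Normal(-9/14, 12/49)
obs 9: x=-7/4 → posterior Normal(-161/216, 2/9)
obs 10: x=-9/2 → posterior Normal(-251/236, 12/59)

-251/236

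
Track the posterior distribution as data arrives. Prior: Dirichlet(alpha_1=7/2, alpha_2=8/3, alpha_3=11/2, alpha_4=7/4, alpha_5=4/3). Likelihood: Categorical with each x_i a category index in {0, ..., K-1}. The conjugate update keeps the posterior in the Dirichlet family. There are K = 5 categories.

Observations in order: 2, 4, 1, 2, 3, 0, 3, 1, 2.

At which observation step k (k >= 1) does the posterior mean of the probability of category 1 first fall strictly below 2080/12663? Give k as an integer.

obs 1: x=2 → posterior Dirichlet(7/2, 8/3, 13/2, 7/4, 4/3)
obs 2: x=4 → posterior Dirichlet(7/2, 8/3, 13/2, 7/4, 7/3)
obs 3: x=1 → posterior Dirichlet(7/2, 11/3, 13/2, 7/4, 7/3)
obs 4: x=2 → posterior Dirichlet(7/2, 11/3, 15/2, 7/4, 7/3)
obs 5: x=3 → posterior Dirichlet(7/2, 11/3, 15/2, 11/4, 7/3)
obs 6: x=0 → posterior Dirichlet(9/2, 11/3, 15/2, 11/4, 7/3)
obs 7: x=3 → posterior Dirichlet(9/2, 11/3, 15/2, 15/4, 7/3)
obs 8: x=1 → posterior Dirichlet(9/2, 14/3, 15/2, 15/4, 7/3)
obs 9: x=2 → posterior Dirichlet(9/2, 14/3, 17/2, 15/4, 7/3)

k = 2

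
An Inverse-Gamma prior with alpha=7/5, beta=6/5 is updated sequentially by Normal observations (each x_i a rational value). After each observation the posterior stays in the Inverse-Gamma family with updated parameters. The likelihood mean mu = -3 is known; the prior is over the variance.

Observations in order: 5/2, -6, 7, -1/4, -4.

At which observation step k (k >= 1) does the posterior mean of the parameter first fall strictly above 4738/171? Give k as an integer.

k = 3

obs 1: x=5/2 → posterior Inverse-Gamma(19/10, 653/40)
obs 2: x=-6 → posterior Inverse-Gamma(12/5, 833/40)
obs 3: x=7 → posterior Inverse-Gamma(29/10, 2833/40)
obs 4: x=-1/4 → posterior Inverse-Gamma(17/5, 11937/160)
obs 5: x=-4 → posterior Inverse-Gamma(39/10, 12017/160)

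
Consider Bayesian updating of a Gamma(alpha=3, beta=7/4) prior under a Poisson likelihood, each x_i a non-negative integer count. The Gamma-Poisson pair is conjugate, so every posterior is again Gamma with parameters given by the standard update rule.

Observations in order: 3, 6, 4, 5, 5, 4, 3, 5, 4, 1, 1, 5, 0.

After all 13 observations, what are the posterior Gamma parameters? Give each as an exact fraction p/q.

obs 1: x=3 → posterior Gamma(6, 11/4)
obs 2: x=6 → posterior Gamma(12, 15/4)
obs 3: x=4 → posterior Gamma(16, 19/4)
obs 4: x=5 → posterior Gamma(21, 23/4)
obs 5: x=5 → posterior Gamma(26, 27/4)
obs 6: x=4 → posterior Gamma(30, 31/4)
obs 7: x=3 → posterior Gamma(33, 35/4)
obs 8: x=5 → posterior Gamma(38, 39/4)
obs 9: x=4 → posterior Gamma(42, 43/4)
obs 10: x=1 → posterior Gamma(43, 47/4)
obs 11: x=1 → posterior Gamma(44, 51/4)
obs 12: x=5 → posterior Gamma(49, 55/4)
obs 13: x=0 → posterior Gamma(49, 59/4)

alpha=49, beta=59/4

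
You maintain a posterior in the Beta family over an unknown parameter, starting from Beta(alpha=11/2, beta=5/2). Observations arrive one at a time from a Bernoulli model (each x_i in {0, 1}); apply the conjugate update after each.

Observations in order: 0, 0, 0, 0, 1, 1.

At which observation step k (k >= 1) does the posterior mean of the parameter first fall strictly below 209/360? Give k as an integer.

obs 1: x=0 → posterior Beta(11/2, 7/2)
obs 2: x=0 → posterior Beta(11/2, 9/2)
obs 3: x=0 → posterior Beta(11/2, 11/2)
obs 4: x=0 → posterior Beta(11/2, 13/2)
obs 5: x=1 → posterior Beta(13/2, 13/2)
obs 6: x=1 → posterior Beta(15/2, 13/2)

k = 2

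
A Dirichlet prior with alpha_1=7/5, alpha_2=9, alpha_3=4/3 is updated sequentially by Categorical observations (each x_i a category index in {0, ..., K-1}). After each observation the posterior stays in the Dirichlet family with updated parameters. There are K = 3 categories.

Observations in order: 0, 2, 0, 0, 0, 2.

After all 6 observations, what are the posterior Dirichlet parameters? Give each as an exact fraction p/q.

obs 1: x=0 → posterior Dirichlet(12/5, 9, 4/3)
obs 2: x=2 → posterior Dirichlet(12/5, 9, 7/3)
obs 3: x=0 → posterior Dirichlet(17/5, 9, 7/3)
obs 4: x=0 → posterior Dirichlet(22/5, 9, 7/3)
obs 5: x=0 → posterior Dirichlet(27/5, 9, 7/3)
obs 6: x=2 → posterior Dirichlet(27/5, 9, 10/3)

alpha_1=27/5, alpha_2=9, alpha_3=10/3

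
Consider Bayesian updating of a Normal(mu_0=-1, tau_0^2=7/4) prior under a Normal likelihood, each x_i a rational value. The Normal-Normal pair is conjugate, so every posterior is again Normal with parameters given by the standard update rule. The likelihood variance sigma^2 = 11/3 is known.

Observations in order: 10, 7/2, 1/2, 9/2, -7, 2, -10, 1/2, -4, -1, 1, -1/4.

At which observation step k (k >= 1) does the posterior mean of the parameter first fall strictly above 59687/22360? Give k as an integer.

obs 1: x=10 → posterior Normal(166/65, 77/65)
obs 2: x=7/2 → posterior Normal(479/172, 77/86)
obs 3: x=1/2 → posterior Normal(250/107, 77/107)
obs 4: x=9/2 → posterior Normal(689/256, 77/128)
obs 5: x=-7 → posterior Normal(395/298, 77/149)
obs 6: x=2 → posterior Normal(479/340, 77/170)
obs 7: x=-10 → posterior Normal(59/382, 77/191)
obs 8: x=1/2 → posterior Normal(10/53, 77/212)
obs 9: x=-4 → posterior Normal(-44/233, 77/233)
obs 10: x=-1 → posterior Normal(-65/254, 77/254)
obs 11: x=1 → posterior Normal(-4/25, 7/25)
obs 12: x=-1/4 → posterior Normal(-197/1184, 77/296)

k = 2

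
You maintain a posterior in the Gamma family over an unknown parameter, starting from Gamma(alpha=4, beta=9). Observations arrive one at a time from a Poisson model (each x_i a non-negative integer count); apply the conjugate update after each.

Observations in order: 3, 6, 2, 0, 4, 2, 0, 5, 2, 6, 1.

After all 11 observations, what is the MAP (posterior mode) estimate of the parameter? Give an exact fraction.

obs 1: x=3 → posterior Gamma(7, 10)
obs 2: x=6 → posterior Gamma(13, 11)
obs 3: x=2 → posterior Gamma(15, 12)
obs 4: x=0 → posterior Gamma(15, 13)
obs 5: x=4 → posterior Gamma(19, 14)
obs 6: x=2 → posterior Gamma(21, 15)
obs 7: x=0 → posterior Gamma(21, 16)
obs 8: x=5 → posterior Gamma(26, 17)
obs 9: x=2 → posterior Gamma(28, 18)
obs 10: x=6 → posterior Gamma(34, 19)
obs 11: x=1 → posterior Gamma(35, 20)

17/10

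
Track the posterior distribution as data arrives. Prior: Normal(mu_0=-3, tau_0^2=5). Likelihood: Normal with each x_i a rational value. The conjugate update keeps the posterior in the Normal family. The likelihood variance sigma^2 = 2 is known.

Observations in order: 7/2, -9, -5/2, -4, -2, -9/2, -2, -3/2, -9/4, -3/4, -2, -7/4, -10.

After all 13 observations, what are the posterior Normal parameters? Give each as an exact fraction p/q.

obs 1: x=7/2 → posterior Normal(23/14, 10/7)
obs 2: x=-9 → posterior Normal(-67/24, 5/6)
obs 3: x=-5/2 → posterior Normal(-46/17, 10/17)
obs 4: x=-4 → posterior Normal(-3, 5/11)
obs 5: x=-2 → posterior Normal(-76/27, 10/27)
obs 6: x=-9/2 → posterior Normal(-197/64, 5/16)
obs 7: x=-2 → posterior Normal(-217/74, 10/37)
obs 8: x=-3/2 → posterior Normal(-58/21, 5/21)
obs 9: x=-9/4 → posterior Normal(-509/188, 10/47)
obs 10: x=-3/4 → posterior Normal(-131/52, 5/26)
obs 11: x=-2 → posterior Normal(-47/19, 10/57)
obs 12: x=-7/4 → posterior Normal(-599/248, 5/31)
obs 13: x=-10 → posterior Normal(-799/268, 10/67)

mu_0=-799/268, tau_0^2=10/67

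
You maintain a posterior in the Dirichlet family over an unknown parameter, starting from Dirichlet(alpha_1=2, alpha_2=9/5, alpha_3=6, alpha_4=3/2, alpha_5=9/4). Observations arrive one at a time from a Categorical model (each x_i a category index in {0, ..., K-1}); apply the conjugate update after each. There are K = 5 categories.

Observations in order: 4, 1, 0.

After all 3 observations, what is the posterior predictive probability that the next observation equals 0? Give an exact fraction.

60/331

obs 1: x=4 → posterior Dirichlet(2, 9/5, 6, 3/2, 13/4)
obs 2: x=1 → posterior Dirichlet(2, 14/5, 6, 3/2, 13/4)
obs 3: x=0 → posterior Dirichlet(3, 14/5, 6, 3/2, 13/4)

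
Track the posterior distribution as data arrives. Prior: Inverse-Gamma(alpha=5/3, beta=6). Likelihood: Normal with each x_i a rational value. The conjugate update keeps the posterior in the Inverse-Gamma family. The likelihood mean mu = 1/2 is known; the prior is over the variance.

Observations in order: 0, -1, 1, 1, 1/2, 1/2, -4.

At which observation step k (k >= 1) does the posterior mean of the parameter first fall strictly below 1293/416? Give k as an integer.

k = 4

obs 1: x=0 → posterior Inverse-Gamma(13/6, 49/8)
obs 2: x=-1 → posterior Inverse-Gamma(8/3, 29/4)
obs 3: x=1 → posterior Inverse-Gamma(19/6, 59/8)
obs 4: x=1 → posterior Inverse-Gamma(11/3, 15/2)
obs 5: x=1/2 → posterior Inverse-Gamma(25/6, 15/2)
obs 6: x=1/2 → posterior Inverse-Gamma(14/3, 15/2)
obs 7: x=-4 → posterior Inverse-Gamma(31/6, 141/8)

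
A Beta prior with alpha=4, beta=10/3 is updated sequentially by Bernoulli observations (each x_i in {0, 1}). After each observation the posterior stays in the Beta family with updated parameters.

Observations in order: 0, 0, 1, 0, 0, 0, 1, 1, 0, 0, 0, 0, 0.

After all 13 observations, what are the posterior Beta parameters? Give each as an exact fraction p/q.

obs 1: x=0 → posterior Beta(4, 13/3)
obs 2: x=0 → posterior Beta(4, 16/3)
obs 3: x=1 → posterior Beta(5, 16/3)
obs 4: x=0 → posterior Beta(5, 19/3)
obs 5: x=0 → posterior Beta(5, 22/3)
obs 6: x=0 → posterior Beta(5, 25/3)
obs 7: x=1 → posterior Beta(6, 25/3)
obs 8: x=1 → posterior Beta(7, 25/3)
obs 9: x=0 → posterior Beta(7, 28/3)
obs 10: x=0 → posterior Beta(7, 31/3)
obs 11: x=0 → posterior Beta(7, 34/3)
obs 12: x=0 → posterior Beta(7, 37/3)
obs 13: x=0 → posterior Beta(7, 40/3)

alpha=7, beta=40/3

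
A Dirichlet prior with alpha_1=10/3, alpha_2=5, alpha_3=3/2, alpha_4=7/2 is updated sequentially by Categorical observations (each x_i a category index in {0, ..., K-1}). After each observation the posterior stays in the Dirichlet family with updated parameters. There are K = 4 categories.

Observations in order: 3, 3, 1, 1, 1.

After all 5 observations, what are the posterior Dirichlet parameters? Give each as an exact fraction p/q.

alpha_1=10/3, alpha_2=8, alpha_3=3/2, alpha_4=11/2

obs 1: x=3 → posterior Dirichlet(10/3, 5, 3/2, 9/2)
obs 2: x=3 → posterior Dirichlet(10/3, 5, 3/2, 11/2)
obs 3: x=1 → posterior Dirichlet(10/3, 6, 3/2, 11/2)
obs 4: x=1 → posterior Dirichlet(10/3, 7, 3/2, 11/2)
obs 5: x=1 → posterior Dirichlet(10/3, 8, 3/2, 11/2)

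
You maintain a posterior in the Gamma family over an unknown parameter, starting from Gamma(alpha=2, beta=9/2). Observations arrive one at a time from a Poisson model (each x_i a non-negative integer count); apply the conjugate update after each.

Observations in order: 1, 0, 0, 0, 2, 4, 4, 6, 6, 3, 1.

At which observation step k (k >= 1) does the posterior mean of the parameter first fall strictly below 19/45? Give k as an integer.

obs 1: x=1 → posterior Gamma(3, 11/2)
obs 2: x=0 → posterior Gamma(3, 13/2)
obs 3: x=0 → posterior Gamma(3, 15/2)
obs 4: x=0 → posterior Gamma(3, 17/2)
obs 5: x=2 → posterior Gamma(5, 19/2)
obs 6: x=4 → posterior Gamma(9, 21/2)
obs 7: x=4 → posterior Gamma(13, 23/2)
obs 8: x=6 → posterior Gamma(19, 25/2)
obs 9: x=6 → posterior Gamma(25, 27/2)
obs 10: x=3 → posterior Gamma(28, 29/2)
obs 11: x=1 → posterior Gamma(29, 31/2)

k = 3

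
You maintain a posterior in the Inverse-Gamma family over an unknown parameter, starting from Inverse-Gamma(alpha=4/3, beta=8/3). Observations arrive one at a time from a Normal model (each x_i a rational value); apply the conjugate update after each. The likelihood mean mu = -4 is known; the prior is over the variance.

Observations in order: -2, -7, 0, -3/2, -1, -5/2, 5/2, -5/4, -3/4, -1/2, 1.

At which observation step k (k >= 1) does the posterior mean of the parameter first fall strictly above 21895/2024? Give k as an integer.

k = 7

obs 1: x=-2 → posterior Inverse-Gamma(11/6, 14/3)
obs 2: x=-7 → posterior Inverse-Gamma(7/3, 55/6)
obs 3: x=0 → posterior Inverse-Gamma(17/6, 103/6)
obs 4: x=-3/2 → posterior Inverse-Gamma(10/3, 487/24)
obs 5: x=-1 → posterior Inverse-Gamma(23/6, 595/24)
obs 6: x=-5/2 → posterior Inverse-Gamma(13/3, 311/12)
obs 7: x=5/2 → posterior Inverse-Gamma(29/6, 1129/24)
obs 8: x=-5/4 → posterior Inverse-Gamma(16/3, 4879/96)
obs 9: x=-3/4 → posterior Inverse-Gamma(35/6, 2693/48)
obs 10: x=-1/2 → posterior Inverse-Gamma(19/3, 2987/48)
obs 11: x=1 → posterior Inverse-Gamma(41/6, 3587/48)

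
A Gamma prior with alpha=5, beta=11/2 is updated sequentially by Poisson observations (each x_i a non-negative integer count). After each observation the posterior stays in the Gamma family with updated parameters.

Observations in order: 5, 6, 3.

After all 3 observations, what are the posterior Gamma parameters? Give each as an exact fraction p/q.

obs 1: x=5 → posterior Gamma(10, 13/2)
obs 2: x=6 → posterior Gamma(16, 15/2)
obs 3: x=3 → posterior Gamma(19, 17/2)

alpha=19, beta=17/2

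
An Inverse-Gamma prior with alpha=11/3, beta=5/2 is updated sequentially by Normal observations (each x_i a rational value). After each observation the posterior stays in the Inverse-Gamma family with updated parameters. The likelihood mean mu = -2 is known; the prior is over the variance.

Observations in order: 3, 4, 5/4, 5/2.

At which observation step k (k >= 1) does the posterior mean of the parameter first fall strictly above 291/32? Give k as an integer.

obs 1: x=3 → posterior Inverse-Gamma(25/6, 15)
obs 2: x=4 → posterior Inverse-Gamma(14/3, 33)
obs 3: x=5/4 → posterior Inverse-Gamma(31/6, 1225/32)
obs 4: x=5/2 → posterior Inverse-Gamma(17/3, 1549/32)

k = 3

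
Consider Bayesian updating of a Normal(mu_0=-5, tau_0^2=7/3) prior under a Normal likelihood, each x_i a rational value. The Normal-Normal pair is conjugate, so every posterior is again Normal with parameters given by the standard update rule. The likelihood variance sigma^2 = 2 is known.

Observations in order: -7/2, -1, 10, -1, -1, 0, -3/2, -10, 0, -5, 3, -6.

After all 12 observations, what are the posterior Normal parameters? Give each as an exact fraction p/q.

mu_0=-71/45, tau_0^2=7/45

obs 1: x=-7/2 → posterior Normal(-109/26, 14/13)
obs 2: x=-1 → posterior Normal(-123/40, 7/10)
obs 3: x=10 → posterior Normal(17/54, 14/27)
obs 4: x=-1 → posterior Normal(3/68, 7/17)
obs 5: x=-1 → posterior Normal(-11/82, 14/41)
obs 6: x=0 → posterior Normal(-11/96, 7/24)
obs 7: x=-3/2 → posterior Normal(-16/55, 14/55)
obs 8: x=-10 → posterior Normal(-43/31, 7/31)
obs 9: x=0 → posterior Normal(-86/69, 14/69)
obs 10: x=-5 → posterior Normal(-121/76, 7/38)
obs 11: x=3 → posterior Normal(-100/83, 14/83)
obs 12: x=-6 → posterior Normal(-71/45, 7/45)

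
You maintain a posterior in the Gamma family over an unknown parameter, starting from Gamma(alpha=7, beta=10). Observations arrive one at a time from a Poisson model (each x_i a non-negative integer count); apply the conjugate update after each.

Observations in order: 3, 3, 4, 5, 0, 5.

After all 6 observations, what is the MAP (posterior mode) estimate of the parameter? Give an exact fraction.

13/8

obs 1: x=3 → posterior Gamma(10, 11)
obs 2: x=3 → posterior Gamma(13, 12)
obs 3: x=4 → posterior Gamma(17, 13)
obs 4: x=5 → posterior Gamma(22, 14)
obs 5: x=0 → posterior Gamma(22, 15)
obs 6: x=5 → posterior Gamma(27, 16)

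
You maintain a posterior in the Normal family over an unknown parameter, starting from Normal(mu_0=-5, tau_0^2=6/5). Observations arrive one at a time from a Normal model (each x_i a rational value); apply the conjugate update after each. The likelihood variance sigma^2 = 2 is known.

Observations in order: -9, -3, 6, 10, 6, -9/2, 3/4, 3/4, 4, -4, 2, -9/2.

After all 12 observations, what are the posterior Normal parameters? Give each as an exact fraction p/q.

obs 1: x=-9 → posterior Normal(-13/2, 3/4)
obs 2: x=-3 → posterior Normal(-61/11, 6/11)
obs 3: x=6 → posterior Normal(-43/14, 3/7)
obs 4: x=10 → posterior Normal(-13/17, 6/17)
obs 5: x=6 → posterior Normal(1/4, 3/10)
obs 6: x=-9/2 → posterior Normal(-17/46, 6/23)
obs 7: x=3/4 → posterior Normal(-25/104, 3/13)
obs 8: x=3/4 → posterior Normal(-4/29, 6/29)
obs 9: x=4 → posterior Normal(1/4, 3/16)
obs 10: x=-4 → posterior Normal(-4/35, 6/35)
obs 11: x=2 → posterior Normal(1/19, 3/19)
obs 12: x=-9/2 → posterior Normal(-23/82, 6/41)

mu_0=-23/82, tau_0^2=6/41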